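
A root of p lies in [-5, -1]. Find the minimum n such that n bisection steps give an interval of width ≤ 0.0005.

Width after n steps is 4/2^n. Need 2^n ≥ 4/0.0005 = 8000.
2^12 = 4096 < 8000 ≤ 2^13 = 8192, so n = 13.

13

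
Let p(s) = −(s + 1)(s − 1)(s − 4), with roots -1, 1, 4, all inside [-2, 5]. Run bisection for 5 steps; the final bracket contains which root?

4

m = 1.5, p(m) = 3.125 (+); new bracket [1.5, 5]
m = 3.25, p(m) = 7.171875 (+); new bracket [3.25, 5]
m = 4.125, p(m) = -2.001953 (−); new bracket [3.25, 4.125]
m = 3.6875, p(m) = 3.9368 (+); new bracket [3.6875, 4.125]
m = 3.90625, p(m) = 1.3368 (+); new bracket [3.90625, 4.125]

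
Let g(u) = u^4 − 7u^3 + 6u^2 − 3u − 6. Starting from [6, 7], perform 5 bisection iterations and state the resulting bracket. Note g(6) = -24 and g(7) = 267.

[6.125, 6.15625]

midpoint 6.5: g = 90.6875 > 0 → [6, 6.5]
midpoint 6.25: g = 26.519531 > 0 → [6, 6.25]
midpoint 6.125: g = -0.341553 < 0 → [6.125, 6.25]
midpoint 6.1875: g = 12.6758 > 0 → [6.125, 6.1875]
midpoint 6.15625: g = 6.0654 > 0 → [6.125, 6.15625]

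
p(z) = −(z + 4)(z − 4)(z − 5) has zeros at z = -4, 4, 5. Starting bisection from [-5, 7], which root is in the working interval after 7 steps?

-4

p(1) = -60 < 0, so the root lies in [-5, 1]
p(-2) = -84 < 0, so the root lies in [-5, -2]
p(-3.5) = -31.875 < 0, so the root lies in [-5, -3.5]
p(-4.25) = 19.0781 > 0, so the root lies in [-4.25, -3.5]
p(-3.875) = -8.7363 < 0, so the root lies in [-4.25, -3.875]
p(-4.0625) = 4.5667 > 0, so the root lies in [-4.0625, -3.875]
p(-3.96875) = -2.2334 < 0, so the root lies in [-4.0625, -3.96875]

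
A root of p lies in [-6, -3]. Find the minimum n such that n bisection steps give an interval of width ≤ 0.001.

12

Width after n steps is 3/2^n. Need 2^n ≥ 3/0.001 = 3000.
2^11 = 2048 < 3000 ≤ 2^12 = 4096, so n = 12.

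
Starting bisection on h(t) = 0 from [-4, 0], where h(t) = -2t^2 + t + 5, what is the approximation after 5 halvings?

-1.375

midpoint -2: h = -5 < 0 → [-2, 0]
midpoint -1: h = 2 > 0 → [-2, -1]
midpoint -1.5: h = -1 < 0 → [-1.5, -1]
midpoint -1.25: h = 0.625 > 0 → [-1.5, -1.25]
midpoint -1.375: h = -0.1562 < 0 → [-1.375, -1.25]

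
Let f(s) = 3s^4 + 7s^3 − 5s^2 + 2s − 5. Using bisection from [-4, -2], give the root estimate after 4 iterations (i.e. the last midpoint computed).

m = -3, f(m) = -2 (−); new bracket [-4, -3]
m = -3.5, f(m) = 76.8125 (+); new bracket [-3.5, -3]
m = -3.25, f(m) = 30.089844 (+); new bracket [-3.25, -3]
m = -3.125, f(m) = 12.4011 (+); new bracket [-3.125, -3]

-3.125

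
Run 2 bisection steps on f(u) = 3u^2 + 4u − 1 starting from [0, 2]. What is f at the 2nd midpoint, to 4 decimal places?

m = 1, f(m) = 6 (+); new bracket [0, 1]
m = 0.5, f(m) = 1.75 (+); new bracket [0, 0.5]

1.7500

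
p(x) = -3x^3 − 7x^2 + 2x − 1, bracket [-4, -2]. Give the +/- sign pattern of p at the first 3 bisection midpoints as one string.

+-+

p(-3) = 11 > 0, so the root lies in [-3, -2]
p(-2.5) = -2.875 < 0, so the root lies in [-3, -2.5]
p(-2.75) = 2.953125 > 0, so the root lies in [-2.75, -2.5]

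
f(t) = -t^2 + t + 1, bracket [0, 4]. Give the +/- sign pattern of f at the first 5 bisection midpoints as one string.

-++--

midpoint 2: f = -1 < 0 → [0, 2]
midpoint 1: f = 1 > 0 → [1, 2]
midpoint 1.5: f = 0.25 > 0 → [1.5, 2]
midpoint 1.75: f = -0.3125 < 0 → [1.5, 1.75]
midpoint 1.625: f = -0.0156 < 0 → [1.5, 1.625]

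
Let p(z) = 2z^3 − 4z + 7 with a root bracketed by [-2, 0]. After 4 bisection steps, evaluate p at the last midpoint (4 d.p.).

p(-1) = 9 > 0, so the root lies in [-2, -1]
p(-1.5) = 6.25 > 0, so the root lies in [-2, -1.5]
p(-1.75) = 3.28125 > 0, so the root lies in [-2, -1.75]
p(-1.875) = 1.3164 > 0, so the root lies in [-2, -1.875]

1.3164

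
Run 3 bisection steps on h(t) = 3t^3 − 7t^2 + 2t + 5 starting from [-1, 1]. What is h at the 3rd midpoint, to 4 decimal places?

-1.7031

m = 0, h(m) = 5 (+); new bracket [-1, 0]
m = -0.5, h(m) = 1.875 (+); new bracket [-1, -0.5]
m = -0.75, h(m) = -1.703125 (−); new bracket [-0.75, -0.5]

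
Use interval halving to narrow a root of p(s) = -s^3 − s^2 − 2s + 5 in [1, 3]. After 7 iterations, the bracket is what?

[1.125, 1.140625]

s = 2 gives p = -11, negative; keep [1, 2]
s = 1.5 gives p = -3.625, negative; keep [1, 1.5]
s = 1.25 gives p = -1.015625, negative; keep [1, 1.25]
s = 1.125 gives p = 0.0605, positive; keep [1.125, 1.25]
s = 1.1875 gives p = -0.4597, negative; keep [1.125, 1.1875]
s = 1.15625 gives p = -0.1952, negative; keep [1.125, 1.15625]
s = 1.140625 gives p = -0.0663, negative; keep [1.125, 1.140625]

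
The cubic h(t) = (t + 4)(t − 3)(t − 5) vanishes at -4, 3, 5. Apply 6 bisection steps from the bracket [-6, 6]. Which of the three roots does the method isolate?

-4

midpoint 0: h = 60 > 0 → [-6, 0]
midpoint -3: h = 48 > 0 → [-6, -3]
midpoint -4.5: h = -35.625 < 0 → [-4.5, -3]
midpoint -3.75: h = 14.7656 > 0 → [-4.5, -3.75]
midpoint -4.125: h = -8.127 < 0 → [-4.125, -3.75]
midpoint -3.9375: h = 3.8752 > 0 → [-4.125, -3.9375]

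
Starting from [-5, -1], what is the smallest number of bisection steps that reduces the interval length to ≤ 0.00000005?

27

Width after n steps is 4/2^n. Need 2^n ≥ 4/0.00000005 = 80000000.
2^26 = 67108864 < 80000000 ≤ 2^27 = 134217728, so n = 27.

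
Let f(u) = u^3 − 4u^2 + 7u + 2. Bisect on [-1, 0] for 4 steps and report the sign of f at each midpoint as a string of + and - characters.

m = -0.5, f(m) = -2.625 (−); new bracket [-0.5, 0]
m = -0.25, f(m) = -0.015625 (−); new bracket [-0.25, 0]
m = -0.125, f(m) = 1.060547 (+); new bracket [-0.25, -0.125]
m = -0.1875, f(m) = 0.5403 (+); new bracket [-0.25, -0.1875]

--++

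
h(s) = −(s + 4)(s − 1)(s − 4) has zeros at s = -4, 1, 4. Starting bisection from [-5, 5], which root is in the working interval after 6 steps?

s = 0 gives h = -16, negative; keep [-5, 0]
s = -2.5 gives h = -34.125, negative; keep [-5, -2.5]
s = -3.75 gives h = -9.203125, negative; keep [-5, -3.75]
s = -4.375 gives h = 16.8809, positive; keep [-4.375, -3.75]
s = -4.0625 gives h = 2.551, positive; keep [-4.0625, -3.75]
s = -3.90625 gives h = -3.6366, negative; keep [-4.0625, -3.90625]

-4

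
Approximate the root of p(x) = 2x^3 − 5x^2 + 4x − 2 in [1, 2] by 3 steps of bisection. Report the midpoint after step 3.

midpoint 1.5: p = -0.5 < 0 → [1.5, 2]
midpoint 1.75: p = 0.40625 > 0 → [1.5, 1.75]
midpoint 1.625: p = -0.121094 < 0 → [1.625, 1.75]

1.625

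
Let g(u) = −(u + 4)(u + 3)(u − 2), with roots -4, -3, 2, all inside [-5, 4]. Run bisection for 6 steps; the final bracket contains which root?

u = -0.5 gives g = 21.875, positive; keep [-0.5, 4]
u = 1.75 gives g = 6.828125, positive; keep [1.75, 4]
u = 2.875 gives g = -35.341797, negative; keep [1.75, 2.875]
u = 2.3125 gives g = -10.4797, negative; keep [1.75, 2.3125]
u = 2.03125 gives g = -0.9483, negative; keep [1.75, 2.03125]
u = 1.890625 gives g = 3.151, positive; keep [1.890625, 2.03125]

2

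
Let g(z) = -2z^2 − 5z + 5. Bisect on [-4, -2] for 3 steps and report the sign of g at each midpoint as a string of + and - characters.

+-+

z = -3 gives g = 2, positive; keep [-4, -3]
z = -3.5 gives g = -2, negative; keep [-3.5, -3]
z = -3.25 gives g = 0.125, positive; keep [-3.5, -3.25]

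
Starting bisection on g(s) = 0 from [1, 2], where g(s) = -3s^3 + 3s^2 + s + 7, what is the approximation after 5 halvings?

1.84375

g(1.5) = 5.125 > 0, so the root lies in [1.5, 2]
g(1.75) = 1.859375 > 0, so the root lies in [1.75, 2]
g(1.875) = -0.353516 < 0, so the root lies in [1.75, 1.875]
g(1.8125) = 0.8049 > 0, so the root lies in [1.8125, 1.875]
g(1.84375) = 0.239 > 0, so the root lies in [1.84375, 1.875]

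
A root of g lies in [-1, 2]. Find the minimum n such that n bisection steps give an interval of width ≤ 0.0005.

Width after n steps is 3/2^n. Need 2^n ≥ 3/0.0005 = 6000.
2^12 = 4096 < 6000 ≤ 2^13 = 8192, so n = 13.

13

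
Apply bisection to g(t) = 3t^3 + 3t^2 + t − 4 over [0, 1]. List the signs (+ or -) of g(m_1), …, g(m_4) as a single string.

--++

midpoint 0.5: g = -2.375 < 0 → [0.5, 1]
midpoint 0.75: g = -0.296875 < 0 → [0.75, 1]
midpoint 0.875: g = 1.181641 > 0 → [0.75, 0.875]
midpoint 0.8125: g = 0.4021 > 0 → [0.75, 0.8125]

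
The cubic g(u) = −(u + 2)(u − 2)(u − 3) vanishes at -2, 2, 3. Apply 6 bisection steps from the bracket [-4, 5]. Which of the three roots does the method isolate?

-2

m = 0.5, g(m) = -9.375 (−); new bracket [-4, 0.5]
m = -1.75, g(m) = -4.453125 (−); new bracket [-4, -1.75]
m = -2.875, g(m) = 25.060547 (+); new bracket [-2.875, -1.75]
m = -2.3125, g(m) = 7.1594 (+); new bracket [-2.3125, -1.75]
m = -2.03125, g(m) = 0.6338 (+); new bracket [-2.03125, -1.75]
m = -1.890625, g(m) = -2.0811 (−); new bracket [-2.03125, -1.890625]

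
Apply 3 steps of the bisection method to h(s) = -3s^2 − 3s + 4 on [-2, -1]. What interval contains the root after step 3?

[-1.875, -1.75]

midpoint -1.5: h = 1.75 > 0 → [-2, -1.5]
midpoint -1.75: h = 0.0625 > 0 → [-2, -1.75]
midpoint -1.875: h = -0.921875 < 0 → [-1.875, -1.75]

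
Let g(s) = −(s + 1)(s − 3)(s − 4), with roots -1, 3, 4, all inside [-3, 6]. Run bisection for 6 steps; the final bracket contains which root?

-1

g(1.5) = -9.375 < 0, so the root lies in [-3, 1.5]
g(-0.75) = -4.453125 < 0, so the root lies in [-3, -0.75]
g(-1.875) = 25.060547 > 0, so the root lies in [-1.875, -0.75]
g(-1.3125) = 7.1594 > 0, so the root lies in [-1.3125, -0.75]
g(-1.03125) = 0.6338 > 0, so the root lies in [-1.03125, -0.75]
g(-0.890625) = -2.0811 < 0, so the root lies in [-1.03125, -0.890625]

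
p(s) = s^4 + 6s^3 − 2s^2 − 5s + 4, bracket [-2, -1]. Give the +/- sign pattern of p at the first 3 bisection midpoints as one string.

s = -1.5 gives p = -8.1875, negative; keep [-1.5, -1]
s = -1.25 gives p = -2.152344, negative; keep [-1.25, -1]
s = -1.125 gives p = 0.152588, positive; keep [-1.25, -1.125]

--+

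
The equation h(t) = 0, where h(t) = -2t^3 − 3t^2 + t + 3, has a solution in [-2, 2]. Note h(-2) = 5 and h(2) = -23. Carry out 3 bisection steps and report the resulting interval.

[0.5, 1]

h(0) = 3 > 0, so the root lies in [0, 2]
h(1) = -1 < 0, so the root lies in [0, 1]
h(0.5) = 2.5 > 0, so the root lies in [0.5, 1]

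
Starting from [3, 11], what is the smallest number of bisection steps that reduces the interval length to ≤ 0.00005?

Width after n steps is 8/2^n. Need 2^n ≥ 8/0.00005 = 160000.
2^17 = 131072 < 160000 ≤ 2^18 = 262144, so n = 18.

18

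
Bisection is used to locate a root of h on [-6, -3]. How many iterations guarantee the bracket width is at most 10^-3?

Width after n steps is 3/2^n. Need 2^n ≥ 3/10^-3 = 3000.
2^11 = 2048 < 3000 ≤ 2^12 = 4096, so n = 12.

12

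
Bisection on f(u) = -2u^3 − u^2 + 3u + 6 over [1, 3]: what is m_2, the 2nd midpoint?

m = 2, f(m) = -8 (−); new bracket [1, 2]
m = 1.5, f(m) = 1.5 (+); new bracket [1.5, 2]

1.5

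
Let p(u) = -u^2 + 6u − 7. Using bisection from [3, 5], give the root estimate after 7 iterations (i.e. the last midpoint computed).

u = 4 gives p = 1, positive; keep [4, 5]
u = 4.5 gives p = -0.25, negative; keep [4, 4.5]
u = 4.25 gives p = 0.4375, positive; keep [4.25, 4.5]
u = 4.375 gives p = 0.1094, positive; keep [4.375, 4.5]
u = 4.4375 gives p = -0.0664, negative; keep [4.375, 4.4375]
u = 4.40625 gives p = 0.0225, positive; keep [4.40625, 4.4375]
u = 4.421875 gives p = -0.0217, negative; keep [4.40625, 4.421875]

4.421875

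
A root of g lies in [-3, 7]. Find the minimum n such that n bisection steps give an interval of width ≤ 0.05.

Width after n steps is 10/2^n. Need 2^n ≥ 10/0.05 = 200.
2^7 = 128 < 200 ≤ 2^8 = 256, so n = 8.

8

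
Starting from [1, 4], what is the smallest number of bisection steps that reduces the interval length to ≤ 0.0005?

Width after n steps is 3/2^n. Need 2^n ≥ 3/0.0005 = 6000.
2^12 = 4096 < 6000 ≤ 2^13 = 8192, so n = 13.

13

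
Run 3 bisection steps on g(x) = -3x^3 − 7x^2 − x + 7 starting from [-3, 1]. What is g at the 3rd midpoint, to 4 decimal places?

4.3750

g(-1) = 4 > 0, so the root lies in [-1, 1]
g(0) = 7 > 0, so the root lies in [0, 1]
g(0.5) = 4.375 > 0, so the root lies in [0.5, 1]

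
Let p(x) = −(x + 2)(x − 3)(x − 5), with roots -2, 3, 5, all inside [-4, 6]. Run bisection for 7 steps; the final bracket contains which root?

x = 1 gives p = -24, negative; keep [-4, 1]
x = -1.5 gives p = -14.625, negative; keep [-4, -1.5]
x = -2.75 gives p = 33.421875, positive; keep [-2.75, -1.5]
x = -2.125 gives p = 4.5645, positive; keep [-2.125, -1.5]
x = -1.8125 gives p = -6.1472, negative; keep [-2.125, -1.8125]
x = -1.96875 gives p = -1.0821, negative; keep [-2.125, -1.96875]
x = -2.046875 gives p = 1.6671, positive; keep [-2.046875, -1.96875]

-2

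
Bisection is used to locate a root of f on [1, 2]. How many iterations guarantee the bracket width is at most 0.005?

8

Width after n steps is 1/2^n. Need 2^n ≥ 1/0.005 = 200.
2^7 = 128 < 200 ≤ 2^8 = 256, so n = 8.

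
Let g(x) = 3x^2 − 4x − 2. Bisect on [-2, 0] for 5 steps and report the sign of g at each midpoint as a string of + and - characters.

++--+

m = -1, g(m) = 5 (+); new bracket [-1, 0]
m = -0.5, g(m) = 0.75 (+); new bracket [-0.5, 0]
m = -0.25, g(m) = -0.8125 (−); new bracket [-0.5, -0.25]
m = -0.375, g(m) = -0.0781 (−); new bracket [-0.5, -0.375]
m = -0.4375, g(m) = 0.3242 (+); new bracket [-0.4375, -0.375]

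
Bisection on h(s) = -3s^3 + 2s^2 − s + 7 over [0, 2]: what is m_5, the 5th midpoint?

1.4375

h(1) = 5 > 0, so the root lies in [1, 2]
h(1.5) = -0.125 < 0, so the root lies in [1, 1.5]
h(1.25) = 3.015625 > 0, so the root lies in [1.25, 1.5]
h(1.375) = 1.6074 > 0, so the root lies in [1.375, 1.5]
h(1.4375) = 0.7839 > 0, so the root lies in [1.4375, 1.5]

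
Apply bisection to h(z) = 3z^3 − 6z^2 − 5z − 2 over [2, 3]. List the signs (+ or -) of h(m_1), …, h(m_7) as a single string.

m = 2.5, h(m) = -5.125 (−); new bracket [2.5, 3]
m = 2.75, h(m) = 1.265625 (+); new bracket [2.5, 2.75]
m = 2.625, h(m) = -2.205078 (−); new bracket [2.625, 2.75]
m = 2.6875, h(m) = -0.5408 (−); new bracket [2.6875, 2.75]
m = 2.71875, h(m) = 0.3444 (+); new bracket [2.6875, 2.71875]
m = 2.703125, h(m) = -0.1027 (−); new bracket [2.703125, 2.71875]
m = 2.7109375, h(m) = 0.1197 (+); new bracket [2.703125, 2.7109375]

-+--+-+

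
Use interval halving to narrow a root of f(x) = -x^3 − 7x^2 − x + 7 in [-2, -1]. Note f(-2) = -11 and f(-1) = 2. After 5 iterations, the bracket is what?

[-1.1875, -1.15625]

m = -1.5, f(m) = -3.875 (−); new bracket [-1.5, -1]
m = -1.25, f(m) = -0.734375 (−); new bracket [-1.25, -1]
m = -1.125, f(m) = 0.689453 (+); new bracket [-1.25, -1.125]
m = -1.1875, f(m) = -0.009 (−); new bracket [-1.1875, -1.125]
m = -1.15625, f(m) = 0.3437 (+); new bracket [-1.1875, -1.15625]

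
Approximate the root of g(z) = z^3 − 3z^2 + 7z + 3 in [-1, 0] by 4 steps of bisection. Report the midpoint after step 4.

midpoint -0.5: g = -1.375 < 0 → [-0.5, 0]
midpoint -0.25: g = 1.046875 > 0 → [-0.5, -0.25]
midpoint -0.375: g = -0.099609 < 0 → [-0.375, -0.25]
midpoint -0.3125: g = 0.489 > 0 → [-0.375, -0.3125]

-0.3125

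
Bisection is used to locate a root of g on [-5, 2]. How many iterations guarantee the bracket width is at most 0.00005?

18

Width after n steps is 7/2^n. Need 2^n ≥ 7/0.00005 = 140000.
2^17 = 131072 < 140000 ≤ 2^18 = 262144, so n = 18.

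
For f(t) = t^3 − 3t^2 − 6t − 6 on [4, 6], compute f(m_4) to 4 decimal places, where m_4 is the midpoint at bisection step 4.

t = 5 gives f = 14, positive; keep [4, 5]
t = 4.5 gives f = -2.625, negative; keep [4.5, 5]
t = 4.75 gives f = 4.984375, positive; keep [4.5, 4.75]
t = 4.625 gives f = 1.0098, positive; keep [4.5, 4.625]

1.0098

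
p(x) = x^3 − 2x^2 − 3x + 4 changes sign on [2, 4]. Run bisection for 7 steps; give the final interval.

[2.546875, 2.5625]

m = 3, p(m) = 4 (+); new bracket [2, 3]
m = 2.5, p(m) = -0.375 (−); new bracket [2.5, 3]
m = 2.75, p(m) = 1.421875 (+); new bracket [2.5, 2.75]
m = 2.625, p(m) = 0.4316 (+); new bracket [2.5, 2.625]
m = 2.5625, p(m) = 0.0061 (+); new bracket [2.5, 2.5625]
m = 2.53125, p(m) = -0.1899 (−); new bracket [2.53125, 2.5625]
m = 2.546875, p(m) = -0.0933 (−); new bracket [2.546875, 2.5625]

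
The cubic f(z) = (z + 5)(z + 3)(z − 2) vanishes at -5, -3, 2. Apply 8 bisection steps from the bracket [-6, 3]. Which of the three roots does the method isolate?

2

f(-1.5) = -18.375 < 0, so the root lies in [-1.5, 3]
f(0.75) = -26.953125 < 0, so the root lies in [0.75, 3]
f(1.875) = -4.189453 < 0, so the root lies in [1.875, 3]
f(2.4375) = 17.6931 > 0, so the root lies in [1.875, 2.4375]
f(2.15625) = 5.7655 > 0, so the root lies in [1.875, 2.15625]
f(2.015625) = 0.5498 > 0, so the root lies in [1.875, 2.015625]
f(1.9453125) = -1.8783 < 0, so the root lies in [1.9453125, 2.015625]
f(1.98046875) = -0.679 < 0, so the root lies in [1.98046875, 2.015625]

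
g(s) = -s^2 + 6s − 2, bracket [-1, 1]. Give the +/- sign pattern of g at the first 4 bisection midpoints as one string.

-+-+

g(0) = -2 < 0, so the root lies in [0, 1]
g(0.5) = 0.75 > 0, so the root lies in [0, 0.5]
g(0.25) = -0.5625 < 0, so the root lies in [0.25, 0.5]
g(0.375) = 0.1094 > 0, so the root lies in [0.25, 0.375]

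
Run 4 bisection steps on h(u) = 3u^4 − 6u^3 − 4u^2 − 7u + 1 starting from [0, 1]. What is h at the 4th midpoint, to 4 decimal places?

midpoint 0.5: h = -4.0625 < 0 → [0, 0.5]
midpoint 0.25: h = -1.082031 < 0 → [0, 0.25]
midpoint 0.125: h = 0.051514 > 0 → [0.125, 0.25]
midpoint 0.1875: h = -0.489 < 0 → [0.125, 0.1875]

-0.4890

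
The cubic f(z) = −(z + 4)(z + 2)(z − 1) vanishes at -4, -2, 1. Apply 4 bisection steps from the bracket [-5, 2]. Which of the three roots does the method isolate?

1

f(-1.5) = 3.125 > 0, so the root lies in [-1.5, 2]
f(0.25) = 7.171875 > 0, so the root lies in [0.25, 2]
f(1.125) = -2.001953 < 0, so the root lies in [0.25, 1.125]
f(0.6875) = 3.9368 > 0, so the root lies in [0.6875, 1.125]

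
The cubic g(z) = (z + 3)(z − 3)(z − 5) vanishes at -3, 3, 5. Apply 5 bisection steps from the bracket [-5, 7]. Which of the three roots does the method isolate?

-3

z = 1 gives g = 32, positive; keep [-5, 1]
z = -2 gives g = 35, positive; keep [-5, -2]
z = -3.5 gives g = -27.625, negative; keep [-3.5, -2]
z = -2.75 gives g = 11.1406, positive; keep [-3.5, -2.75]
z = -3.125 gives g = -6.2207, negative; keep [-3.125, -2.75]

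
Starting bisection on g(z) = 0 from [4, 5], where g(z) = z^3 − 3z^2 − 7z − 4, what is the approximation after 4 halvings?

4.6875

z = 4.5 gives g = -5.125, negative; keep [4.5, 5]
z = 4.75 gives g = 2.234375, positive; keep [4.5, 4.75]
z = 4.625 gives g = -1.615234, negative; keep [4.625, 4.75]
z = 4.6875 gives g = 0.2664, positive; keep [4.625, 4.6875]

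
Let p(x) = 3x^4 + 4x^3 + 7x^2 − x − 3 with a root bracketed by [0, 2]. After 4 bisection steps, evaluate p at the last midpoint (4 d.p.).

m = 1, p(m) = 10 (+); new bracket [0, 1]
m = 0.5, p(m) = -1.0625 (−); new bracket [0.5, 1]
m = 0.75, p(m) = 2.824219 (+); new bracket [0.5, 0.75]
m = 0.625, p(m) = 0.5437 (+); new bracket [0.5, 0.625]

0.5437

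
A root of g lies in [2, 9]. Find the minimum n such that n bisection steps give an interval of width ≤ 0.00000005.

28

Width after n steps is 7/2^n. Need 2^n ≥ 7/0.00000005 = 140000000.
2^27 = 134217728 < 140000000 ≤ 2^28 = 268435456, so n = 28.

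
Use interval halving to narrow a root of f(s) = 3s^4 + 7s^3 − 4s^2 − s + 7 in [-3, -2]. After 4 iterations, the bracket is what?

[-2.6875, -2.625]

midpoint -2.5: f = -7.6875 < 0 → [-3, -2.5]
midpoint -2.75: f = 5.496094 > 0 → [-2.75, -2.5]
midpoint -2.625: f = -2.110596 < 0 → [-2.75, -2.625]
midpoint -2.6875: f = 1.4209 > 0 → [-2.6875, -2.625]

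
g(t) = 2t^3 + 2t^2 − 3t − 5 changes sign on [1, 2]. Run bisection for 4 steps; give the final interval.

g(1.5) = 1.75 > 0, so the root lies in [1, 1.5]
g(1.25) = -1.71875 < 0, so the root lies in [1.25, 1.5]
g(1.375) = -0.144531 < 0, so the root lies in [1.375, 1.5]
g(1.4375) = 0.7612 > 0, so the root lies in [1.375, 1.4375]

[1.375, 1.4375]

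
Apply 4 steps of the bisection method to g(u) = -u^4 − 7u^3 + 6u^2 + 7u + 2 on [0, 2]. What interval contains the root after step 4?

g(1) = 7 > 0, so the root lies in [1, 2]
g(1.5) = -2.6875 < 0, so the root lies in [1, 1.5]
g(1.25) = 4.011719 > 0, so the root lies in [1.25, 1.5]
g(1.375) = 1.197 > 0, so the root lies in [1.375, 1.5]

[1.375, 1.5]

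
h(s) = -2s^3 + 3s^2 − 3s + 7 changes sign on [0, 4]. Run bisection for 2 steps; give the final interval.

s = 2 gives h = -3, negative; keep [0, 2]
s = 1 gives h = 5, positive; keep [1, 2]

[1, 2]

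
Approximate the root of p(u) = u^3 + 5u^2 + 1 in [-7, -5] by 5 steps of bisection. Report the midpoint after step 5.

-5.0625

u = -6 gives p = -35, negative; keep [-6, -5]
u = -5.5 gives p = -14.125, negative; keep [-5.5, -5]
u = -5.25 gives p = -5.890625, negative; keep [-5.25, -5]
u = -5.125 gives p = -2.2832, negative; keep [-5.125, -5]
u = -5.0625 gives p = -0.6018, negative; keep [-5.0625, -5]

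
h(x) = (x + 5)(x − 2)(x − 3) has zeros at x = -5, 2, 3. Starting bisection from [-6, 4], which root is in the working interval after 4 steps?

-5

x = -1 gives h = 48, positive; keep [-6, -1]
x = -3.5 gives h = 53.625, positive; keep [-6, -3.5]
x = -4.75 gives h = 13.078125, positive; keep [-6, -4.75]
x = -5.375 gives h = -23.1621, negative; keep [-5.375, -4.75]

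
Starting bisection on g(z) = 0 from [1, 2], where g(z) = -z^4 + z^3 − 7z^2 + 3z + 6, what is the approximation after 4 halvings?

g(1.5) = -6.9375 < 0, so the root lies in [1, 1.5]
g(1.25) = -1.675781 < 0, so the root lies in [1, 1.25]
g(1.125) = 0.337646 > 0, so the root lies in [1.125, 1.25]
g(1.1875) = -0.6226 < 0, so the root lies in [1.125, 1.1875]

1.1875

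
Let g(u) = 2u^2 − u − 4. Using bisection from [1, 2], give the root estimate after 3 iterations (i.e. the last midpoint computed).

1.625

u = 1.5 gives g = -1, negative; keep [1.5, 2]
u = 1.75 gives g = 0.375, positive; keep [1.5, 1.75]
u = 1.625 gives g = -0.34375, negative; keep [1.625, 1.75]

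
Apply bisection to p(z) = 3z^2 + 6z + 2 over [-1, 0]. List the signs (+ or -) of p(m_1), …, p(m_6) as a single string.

-++-++

z = -0.5 gives p = -0.25, negative; keep [-0.5, 0]
z = -0.25 gives p = 0.6875, positive; keep [-0.5, -0.25]
z = -0.375 gives p = 0.171875, positive; keep [-0.5, -0.375]
z = -0.4375 gives p = -0.0508, negative; keep [-0.4375, -0.375]
z = -0.40625 gives p = 0.0576, positive; keep [-0.4375, -0.40625]
z = -0.421875 gives p = 0.0027, positive; keep [-0.4375, -0.421875]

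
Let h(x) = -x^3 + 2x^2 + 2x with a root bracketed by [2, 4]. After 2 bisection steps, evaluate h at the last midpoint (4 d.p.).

x = 3 gives h = -3, negative; keep [2, 3]
x = 2.5 gives h = 1.875, positive; keep [2.5, 3]

1.8750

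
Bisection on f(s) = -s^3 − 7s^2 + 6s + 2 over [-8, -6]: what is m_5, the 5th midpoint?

s = -7 gives f = -40, negative; keep [-8, -7]
s = -7.5 gives f = -14.875, negative; keep [-8, -7.5]
s = -7.75 gives f = 0.546875, positive; keep [-7.75, -7.5]
s = -7.625 gives f = -7.4121, negative; keep [-7.75, -7.625]
s = -7.6875 gives f = -3.4954, negative; keep [-7.75, -7.6875]

-7.6875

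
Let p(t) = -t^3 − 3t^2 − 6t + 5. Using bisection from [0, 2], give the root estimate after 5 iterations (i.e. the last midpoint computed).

0.5625

t = 1 gives p = -5, negative; keep [0, 1]
t = 0.5 gives p = 1.125, positive; keep [0.5, 1]
t = 0.75 gives p = -1.609375, negative; keep [0.5, 0.75]
t = 0.625 gives p = -0.166, negative; keep [0.5, 0.625]
t = 0.5625 gives p = 0.4978, positive; keep [0.5625, 0.625]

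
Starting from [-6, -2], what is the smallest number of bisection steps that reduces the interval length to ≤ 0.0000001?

Width after n steps is 4/2^n. Need 2^n ≥ 4/0.0000001 = 40000000.
2^25 = 33554432 < 40000000 ≤ 2^26 = 67108864, so n = 26.

26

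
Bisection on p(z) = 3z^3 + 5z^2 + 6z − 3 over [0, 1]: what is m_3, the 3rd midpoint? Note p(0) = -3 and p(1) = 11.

m = 0.5, p(m) = 1.625 (+); new bracket [0, 0.5]
m = 0.25, p(m) = -1.140625 (−); new bracket [0.25, 0.5]
m = 0.375, p(m) = 0.111328 (+); new bracket [0.25, 0.375]

0.375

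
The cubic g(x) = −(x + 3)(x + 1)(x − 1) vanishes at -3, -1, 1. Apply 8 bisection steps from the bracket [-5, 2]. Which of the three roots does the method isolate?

x = -1.5 gives g = -1.875, negative; keep [-5, -1.5]
x = -3.25 gives g = 2.390625, positive; keep [-3.25, -1.5]
x = -2.375 gives g = -2.900391, negative; keep [-3.25, -2.375]
x = -2.8125 gives g = -1.2957, negative; keep [-3.25, -2.8125]
x = -3.03125 gives g = 0.2559, positive; keep [-3.03125, -2.8125]
x = -2.921875 gives g = -0.5889, negative; keep [-3.03125, -2.921875]
x = -2.9765625 gives g = -0.1842, negative; keep [-3.03125, -2.9765625]
x = -3.00390625 gives g = 0.0313, positive; keep [-3.00390625, -2.9765625]

-3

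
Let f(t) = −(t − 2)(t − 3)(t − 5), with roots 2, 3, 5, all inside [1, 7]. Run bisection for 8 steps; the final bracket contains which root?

t = 4 gives f = 2, positive; keep [4, 7]
t = 5.5 gives f = -4.375, negative; keep [4, 5.5]
t = 4.75 gives f = 1.203125, positive; keep [4.75, 5.5]
t = 5.125 gives f = -0.8301, negative; keep [4.75, 5.125]
t = 4.9375 gives f = 0.3557, positive; keep [4.9375, 5.125]
t = 5.03125 gives f = -0.1924, negative; keep [4.9375, 5.03125]
t = 4.984375 gives f = 0.0925, positive; keep [4.984375, 5.03125]
t = 5.0078125 gives f = -0.0472, negative; keep [4.984375, 5.0078125]

5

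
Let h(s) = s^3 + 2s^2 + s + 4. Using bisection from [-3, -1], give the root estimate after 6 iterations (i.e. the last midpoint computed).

-2.34375

h(-2) = 2 > 0, so the root lies in [-3, -2]
h(-2.5) = -1.625 < 0, so the root lies in [-2.5, -2]
h(-2.25) = 0.484375 > 0, so the root lies in [-2.5, -2.25]
h(-2.375) = -0.4902 < 0, so the root lies in [-2.375, -2.25]
h(-2.3125) = 0.0164 > 0, so the root lies in [-2.375, -2.3125]
h(-2.34375) = -0.232 < 0, so the root lies in [-2.34375, -2.3125]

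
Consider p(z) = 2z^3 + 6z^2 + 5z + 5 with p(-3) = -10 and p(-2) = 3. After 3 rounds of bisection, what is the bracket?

[-2.5, -2.375]

m = -2.5, p(m) = -1.25 (−); new bracket [-2.5, -2]
m = -2.25, p(m) = 1.34375 (+); new bracket [-2.5, -2.25]
m = -2.375, p(m) = 0.175781 (+); new bracket [-2.5, -2.375]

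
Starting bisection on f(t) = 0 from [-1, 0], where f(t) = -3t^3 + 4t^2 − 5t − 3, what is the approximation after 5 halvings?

f(-0.5) = 0.875 > 0, so the root lies in [-0.5, 0]
f(-0.25) = -1.453125 < 0, so the root lies in [-0.5, -0.25]
f(-0.375) = -0.404297 < 0, so the root lies in [-0.5, -0.375]
f(-0.4375) = 0.2043 > 0, so the root lies in [-0.4375, -0.375]
f(-0.40625) = -0.1075 < 0, so the root lies in [-0.4375, -0.40625]

-0.40625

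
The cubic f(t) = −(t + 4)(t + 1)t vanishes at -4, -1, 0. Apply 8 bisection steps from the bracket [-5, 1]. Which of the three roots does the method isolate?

m = -2, f(m) = -4 (−); new bracket [-5, -2]
m = -3.5, f(m) = -4.375 (−); new bracket [-5, -3.5]
m = -4.25, f(m) = 3.453125 (+); new bracket [-4.25, -3.5]
m = -3.875, f(m) = -1.3926 (−); new bracket [-4.25, -3.875]
m = -4.0625, f(m) = 0.7776 (+); new bracket [-4.0625, -3.875]
m = -3.96875, f(m) = -0.3682 (−); new bracket [-4.0625, -3.96875]
m = -4.015625, f(m) = 0.1892 (+); new bracket [-4.015625, -3.96875]
m = -3.9921875, f(m) = -0.0933 (−); new bracket [-4.015625, -3.9921875]

-4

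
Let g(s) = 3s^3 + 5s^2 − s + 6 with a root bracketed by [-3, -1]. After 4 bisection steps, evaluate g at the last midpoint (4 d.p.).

m = -2, g(m) = 4 (+); new bracket [-3, -2]
m = -2.5, g(m) = -7.125 (−); new bracket [-2.5, -2]
m = -2.25, g(m) = -0.609375 (−); new bracket [-2.25, -2]
m = -2.125, g(m) = 1.916 (+); new bracket [-2.25, -2.125]

1.9160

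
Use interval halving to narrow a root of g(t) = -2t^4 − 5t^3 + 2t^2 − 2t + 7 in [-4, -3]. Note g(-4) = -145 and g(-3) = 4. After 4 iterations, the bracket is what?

g(-3.5) = -47.25 < 0, so the root lies in [-3.5, -3]
g(-3.25) = -16.867188 < 0, so the root lies in [-3.25, -3]
g(-3.125) = -5.365723 < 0, so the root lies in [-3.125, -3]
g(-3.0625) = -0.4305 < 0, so the root lies in [-3.0625, -3]

[-3.0625, -3]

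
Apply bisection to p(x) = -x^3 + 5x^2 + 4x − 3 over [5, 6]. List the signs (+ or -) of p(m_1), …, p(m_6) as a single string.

+--+++

midpoint 5.5: p = 3.875 > 0 → [5.5, 6]
midpoint 5.75: p = -4.796875 < 0 → [5.5, 5.75]
midpoint 5.625: p = -0.275391 < 0 → [5.5, 5.625]
midpoint 5.5625: p = 1.8455 > 0 → [5.5625, 5.625]
midpoint 5.59375: p = 0.7965 > 0 → [5.59375, 5.625]
midpoint 5.609375: p = 0.2635 > 0 → [5.609375, 5.625]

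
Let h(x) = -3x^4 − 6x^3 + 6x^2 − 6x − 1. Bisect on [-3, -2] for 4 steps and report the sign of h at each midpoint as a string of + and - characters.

midpoint -2.5: h = 28.0625 > 0 → [-3, -2.5]
midpoint -2.75: h = 14.082031 > 0 → [-3, -2.75]
midpoint -2.875: h = 3.464111 > 0 → [-3, -2.875]
midpoint -2.9375: h = -2.8912 < 0 → [-2.9375, -2.875]

+++-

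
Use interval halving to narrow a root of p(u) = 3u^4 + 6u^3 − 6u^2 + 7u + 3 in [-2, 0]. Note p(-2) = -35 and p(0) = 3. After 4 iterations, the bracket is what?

[-0.375, -0.25]

p(-1) = -13 < 0, so the root lies in [-1, 0]
p(-0.5) = -2.5625 < 0, so the root lies in [-0.5, 0]
p(-0.25) = 0.792969 > 0, so the root lies in [-0.5, -0.25]
p(-0.375) = -0.7258 < 0, so the root lies in [-0.375, -0.25]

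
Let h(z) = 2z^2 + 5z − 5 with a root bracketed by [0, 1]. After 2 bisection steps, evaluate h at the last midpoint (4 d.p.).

-0.1250

m = 0.5, h(m) = -2 (−); new bracket [0.5, 1]
m = 0.75, h(m) = -0.125 (−); new bracket [0.75, 1]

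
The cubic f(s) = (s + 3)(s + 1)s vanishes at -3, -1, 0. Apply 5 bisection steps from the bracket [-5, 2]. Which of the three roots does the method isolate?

-3

m = -1.5, f(m) = 1.125 (+); new bracket [-5, -1.5]
m = -3.25, f(m) = -1.828125 (−); new bracket [-3.25, -1.5]
m = -2.375, f(m) = 2.041016 (+); new bracket [-3.25, -2.375]
m = -2.8125, f(m) = 0.9558 (+); new bracket [-3.25, -2.8125]
m = -3.03125, f(m) = -0.1924 (−); new bracket [-3.03125, -2.8125]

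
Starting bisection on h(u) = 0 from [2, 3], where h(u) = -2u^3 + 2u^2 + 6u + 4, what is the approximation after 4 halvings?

2.5625

m = 2.5, h(m) = 0.25 (+); new bracket [2.5, 3]
m = 2.75, h(m) = -5.96875 (−); new bracket [2.5, 2.75]
m = 2.625, h(m) = -2.644531 (−); new bracket [2.5, 2.625]
m = 2.5625, h(m) = -1.145 (−); new bracket [2.5, 2.5625]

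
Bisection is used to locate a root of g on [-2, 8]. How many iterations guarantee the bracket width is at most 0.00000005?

Width after n steps is 10/2^n. Need 2^n ≥ 10/0.00000005 = 200000000.
2^27 = 134217728 < 200000000 ≤ 2^28 = 268435456, so n = 28.

28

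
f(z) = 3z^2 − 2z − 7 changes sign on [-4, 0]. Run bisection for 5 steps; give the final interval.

f(-2) = 9 > 0, so the root lies in [-2, 0]
f(-1) = -2 < 0, so the root lies in [-2, -1]
f(-1.5) = 2.75 > 0, so the root lies in [-1.5, -1]
f(-1.25) = 0.1875 > 0, so the root lies in [-1.25, -1]
f(-1.125) = -0.9531 < 0, so the root lies in [-1.25, -1.125]

[-1.25, -1.125]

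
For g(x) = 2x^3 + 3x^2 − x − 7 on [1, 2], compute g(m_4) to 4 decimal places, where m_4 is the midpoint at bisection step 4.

-0.6079

x = 1.5 gives g = 5, positive; keep [1, 1.5]
x = 1.25 gives g = 0.34375, positive; keep [1, 1.25]
x = 1.125 gives g = -1.480469, negative; keep [1.125, 1.25]
x = 1.1875 gives g = -0.6079, negative; keep [1.1875, 1.25]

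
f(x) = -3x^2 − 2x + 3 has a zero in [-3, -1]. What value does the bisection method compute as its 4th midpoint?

midpoint -2: f = -5 < 0 → [-2, -1]
midpoint -1.5: f = -0.75 < 0 → [-1.5, -1]
midpoint -1.25: f = 0.8125 > 0 → [-1.5, -1.25]
midpoint -1.375: f = 0.0781 > 0 → [-1.5, -1.375]

-1.375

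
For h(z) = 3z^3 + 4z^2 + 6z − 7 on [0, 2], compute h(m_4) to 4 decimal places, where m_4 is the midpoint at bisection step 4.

h(1) = 6 > 0, so the root lies in [0, 1]
h(0.5) = -2.625 < 0, so the root lies in [0.5, 1]
h(0.75) = 1.015625 > 0, so the root lies in [0.5, 0.75]
h(0.625) = -0.9551 < 0, so the root lies in [0.625, 0.75]

-0.9551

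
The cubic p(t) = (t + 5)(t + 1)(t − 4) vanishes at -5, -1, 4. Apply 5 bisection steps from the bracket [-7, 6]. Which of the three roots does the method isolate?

4

p(-0.5) = -10.125 < 0, so the root lies in [-0.5, 6]
p(2.75) = -36.328125 < 0, so the root lies in [2.75, 6]
p(4.375) = 18.896484 > 0, so the root lies in [2.75, 4.375]
p(3.5625) = -17.0916 < 0, so the root lies in [3.5625, 4.375]
p(3.96875) = -1.3926 < 0, so the root lies in [3.96875, 4.375]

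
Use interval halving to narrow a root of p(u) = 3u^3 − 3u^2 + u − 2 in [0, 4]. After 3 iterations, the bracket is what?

[1, 1.5]

m = 2, p(m) = 12 (+); new bracket [0, 2]
m = 1, p(m) = -1 (−); new bracket [1, 2]
m = 1.5, p(m) = 2.875 (+); new bracket [1, 1.5]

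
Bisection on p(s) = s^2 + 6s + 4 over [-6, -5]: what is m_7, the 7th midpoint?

s = -5.5 gives p = 1.25, positive; keep [-5.5, -5]
s = -5.25 gives p = 0.0625, positive; keep [-5.25, -5]
s = -5.125 gives p = -0.484375, negative; keep [-5.25, -5.125]
s = -5.1875 gives p = -0.2148, negative; keep [-5.25, -5.1875]
s = -5.21875 gives p = -0.0771, negative; keep [-5.25, -5.21875]
s = -5.234375 gives p = -0.0076, negative; keep [-5.25, -5.234375]
s = -5.2421875 gives p = 0.0274, positive; keep [-5.2421875, -5.234375]

-5.2421875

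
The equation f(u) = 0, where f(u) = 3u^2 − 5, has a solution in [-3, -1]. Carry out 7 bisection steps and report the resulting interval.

m = -2, f(m) = 7 (+); new bracket [-2, -1]
m = -1.5, f(m) = 1.75 (+); new bracket [-1.5, -1]
m = -1.25, f(m) = -0.3125 (−); new bracket [-1.5, -1.25]
m = -1.375, f(m) = 0.6719 (+); new bracket [-1.375, -1.25]
m = -1.3125, f(m) = 0.168 (+); new bracket [-1.3125, -1.25]
m = -1.28125, f(m) = -0.0752 (−); new bracket [-1.3125, -1.28125]
m = -1.296875, f(m) = 0.0457 (+); new bracket [-1.296875, -1.28125]

[-1.296875, -1.28125]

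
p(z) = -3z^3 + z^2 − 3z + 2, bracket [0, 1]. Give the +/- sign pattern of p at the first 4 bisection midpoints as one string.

+--+

m = 0.5, p(m) = 0.375 (+); new bracket [0.5, 1]
m = 0.75, p(m) = -0.953125 (−); new bracket [0.5, 0.75]
m = 0.625, p(m) = -0.216797 (−); new bracket [0.5, 0.625]
m = 0.5625, p(m) = 0.095 (+); new bracket [0.5625, 0.625]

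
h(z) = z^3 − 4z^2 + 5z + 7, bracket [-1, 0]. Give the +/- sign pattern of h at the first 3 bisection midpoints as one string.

++-

z = -0.5 gives h = 3.375, positive; keep [-1, -0.5]
z = -0.75 gives h = 0.578125, positive; keep [-1, -0.75]
z = -0.875 gives h = -1.107422, negative; keep [-0.875, -0.75]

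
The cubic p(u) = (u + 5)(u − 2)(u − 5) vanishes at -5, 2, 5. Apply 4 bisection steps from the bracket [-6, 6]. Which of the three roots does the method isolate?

midpoint 0: p = 50 > 0 → [-6, 0]
midpoint -3: p = 80 > 0 → [-6, -3]
midpoint -4.5: p = 30.875 > 0 → [-6, -4.5]
midpoint -5.25: p = -18.5781 < 0 → [-5.25, -4.5]

-5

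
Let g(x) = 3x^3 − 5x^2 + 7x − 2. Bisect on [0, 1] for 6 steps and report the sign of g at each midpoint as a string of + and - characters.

+-+--+

midpoint 0.5: g = 0.625 > 0 → [0, 0.5]
midpoint 0.25: g = -0.515625 < 0 → [0.25, 0.5]
midpoint 0.375: g = 0.080078 > 0 → [0.25, 0.375]
midpoint 0.3125: g = -0.2092 < 0 → [0.3125, 0.375]
midpoint 0.34375: g = -0.0627 < 0 → [0.34375, 0.375]
midpoint 0.359375: g = 0.0091 > 0 → [0.34375, 0.359375]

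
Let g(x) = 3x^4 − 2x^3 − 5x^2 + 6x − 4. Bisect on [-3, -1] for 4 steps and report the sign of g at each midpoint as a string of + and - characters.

+-++

midpoint -2: g = 28 > 0 → [-2, -1]
midpoint -1.5: g = -2.3125 < 0 → [-2, -1.5]
midpoint -1.75: g = 9.042969 > 0 → [-1.75, -1.5]
midpoint -1.625: g = 2.5476 > 0 → [-1.625, -1.5]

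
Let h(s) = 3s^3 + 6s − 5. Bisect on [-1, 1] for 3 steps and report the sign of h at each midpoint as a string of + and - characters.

--+

s = 0 gives h = -5, negative; keep [0, 1]
s = 0.5 gives h = -1.625, negative; keep [0.5, 1]
s = 0.75 gives h = 0.765625, positive; keep [0.5, 0.75]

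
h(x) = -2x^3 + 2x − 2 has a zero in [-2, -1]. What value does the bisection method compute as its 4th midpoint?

h(-1.5) = 1.75 > 0, so the root lies in [-1.5, -1]
h(-1.25) = -0.59375 < 0, so the root lies in [-1.5, -1.25]
h(-1.375) = 0.449219 > 0, so the root lies in [-1.375, -1.25]
h(-1.3125) = -0.103 < 0, so the root lies in [-1.375, -1.3125]

-1.3125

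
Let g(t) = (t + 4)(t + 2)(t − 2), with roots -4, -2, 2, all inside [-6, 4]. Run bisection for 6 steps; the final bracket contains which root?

2

t = -1 gives g = -9, negative; keep [-1, 4]
t = 1.5 gives g = -9.625, negative; keep [1.5, 4]
t = 2.75 gives g = 24.046875, positive; keep [1.5, 2.75]
t = 2.125 gives g = 3.1582, positive; keep [1.5, 2.125]
t = 1.8125 gives g = -4.155, negative; keep [1.8125, 2.125]
t = 1.96875 gives g = -0.7403, negative; keep [1.96875, 2.125]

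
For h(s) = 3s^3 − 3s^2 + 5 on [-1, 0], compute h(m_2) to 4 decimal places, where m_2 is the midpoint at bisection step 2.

2.0469

midpoint -0.5: h = 3.875 > 0 → [-1, -0.5]
midpoint -0.75: h = 2.046875 > 0 → [-1, -0.75]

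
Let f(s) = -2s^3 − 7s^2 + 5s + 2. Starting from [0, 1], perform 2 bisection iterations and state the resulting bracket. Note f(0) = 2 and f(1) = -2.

[0.75, 1]

f(0.5) = 2.5 > 0, so the root lies in [0.5, 1]
f(0.75) = 0.96875 > 0, so the root lies in [0.75, 1]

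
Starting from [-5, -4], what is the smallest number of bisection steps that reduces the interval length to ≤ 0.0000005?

Width after n steps is 1/2^n. Need 2^n ≥ 1/0.0000005 = 2000000.
2^20 = 1048576 < 2000000 ≤ 2^21 = 2097152, so n = 21.

21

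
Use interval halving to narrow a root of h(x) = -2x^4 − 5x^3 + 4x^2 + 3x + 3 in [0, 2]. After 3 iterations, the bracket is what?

h(1) = 3 > 0, so the root lies in [1, 2]
h(1.5) = -10.5 < 0, so the root lies in [1, 1.5]
h(1.25) = -1.648438 < 0, so the root lies in [1, 1.25]

[1, 1.25]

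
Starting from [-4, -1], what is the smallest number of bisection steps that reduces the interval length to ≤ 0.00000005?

26

Width after n steps is 3/2^n. Need 2^n ≥ 3/0.00000005 = 60000000.
2^25 = 33554432 < 60000000 ≤ 2^26 = 67108864, so n = 26.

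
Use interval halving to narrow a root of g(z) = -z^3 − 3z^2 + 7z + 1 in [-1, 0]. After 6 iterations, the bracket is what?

m = -0.5, g(m) = -3.125 (−); new bracket [-0.5, 0]
m = -0.25, g(m) = -0.921875 (−); new bracket [-0.25, 0]
m = -0.125, g(m) = 0.080078 (+); new bracket [-0.25, -0.125]
m = -0.1875, g(m) = -0.4114 (−); new bracket [-0.1875, -0.125]
m = -0.15625, g(m) = -0.1632 (−); new bracket [-0.15625, -0.125]
m = -0.140625, g(m) = -0.0409 (−); new bracket [-0.140625, -0.125]

[-0.140625, -0.125]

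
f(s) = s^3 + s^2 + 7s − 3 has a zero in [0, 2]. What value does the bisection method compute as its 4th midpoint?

midpoint 1: f = 6 > 0 → [0, 1]
midpoint 0.5: f = 0.875 > 0 → [0, 0.5]
midpoint 0.25: f = -1.171875 < 0 → [0.25, 0.5]
midpoint 0.375: f = -0.1816 < 0 → [0.375, 0.5]

0.375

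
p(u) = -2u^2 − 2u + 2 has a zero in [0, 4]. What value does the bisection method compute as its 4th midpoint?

m = 2, p(m) = -10 (−); new bracket [0, 2]
m = 1, p(m) = -2 (−); new bracket [0, 1]
m = 0.5, p(m) = 0.5 (+); new bracket [0.5, 1]
m = 0.75, p(m) = -0.625 (−); new bracket [0.5, 0.75]

0.75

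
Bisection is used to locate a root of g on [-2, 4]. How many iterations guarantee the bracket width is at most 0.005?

Width after n steps is 6/2^n. Need 2^n ≥ 6/0.005 = 1200.
2^10 = 1024 < 1200 ≤ 2^11 = 2048, so n = 11.

11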